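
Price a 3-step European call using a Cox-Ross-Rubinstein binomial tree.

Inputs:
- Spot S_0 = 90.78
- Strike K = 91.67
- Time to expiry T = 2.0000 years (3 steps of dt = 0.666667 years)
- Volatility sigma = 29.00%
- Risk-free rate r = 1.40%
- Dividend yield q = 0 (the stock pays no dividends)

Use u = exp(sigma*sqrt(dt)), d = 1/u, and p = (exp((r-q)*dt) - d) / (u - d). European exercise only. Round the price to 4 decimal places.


dt = T/N = 0.666667
u = exp(sigma*sqrt(dt)) = 1.267167; d = 1/u = 0.789162
p = (exp((r-q)*dt) - d) / (u - d) = 0.460696
Discount per step: exp(-r*dt) = 0.990710
Stock lattice S(k, i) with i counting down-moves:
  k=0: S(0,0) = 90.7800
  k=1: S(1,0) = 115.0335; S(1,1) = 71.6401
  k=2: S(2,0) = 145.7666; S(2,1) = 90.7800; S(2,2) = 56.5356
  k=3: S(3,0) = 184.7107; S(3,1) = 115.0335; S(3,2) = 71.6401; S(3,3) = 44.6158
Terminal payoffs V(N, i) = max(S_T - K, 0):
  V(3,0) = 93.040738; V(3,1) = 23.363456; V(3,2) = 0.000000; V(3,3) = 0.000000
Backward induction: V(k, i) = exp(-r*dt) * [p * V(k+1, i) + (1-p) * V(k+1, i+1)].
  V(2,0) = exp(-r*dt) * [p*93.040738 + (1-p)*23.363456] = 54.948250
  V(2,1) = exp(-r*dt) * [p*23.363456 + (1-p)*0.000000] = 10.663459
  V(2,2) = exp(-r*dt) * [p*0.000000 + (1-p)*0.000000] = 0.000000
  V(1,0) = exp(-r*dt) * [p*54.948250 + (1-p)*10.663459] = 30.776692
  V(1,1) = exp(-r*dt) * [p*10.663459 + (1-p)*0.000000] = 4.866975
  V(0,0) = exp(-r*dt) * [p*30.776692 + (1-p)*4.866975] = 16.647375

Answer: Price = V(0,0) = 16.6474


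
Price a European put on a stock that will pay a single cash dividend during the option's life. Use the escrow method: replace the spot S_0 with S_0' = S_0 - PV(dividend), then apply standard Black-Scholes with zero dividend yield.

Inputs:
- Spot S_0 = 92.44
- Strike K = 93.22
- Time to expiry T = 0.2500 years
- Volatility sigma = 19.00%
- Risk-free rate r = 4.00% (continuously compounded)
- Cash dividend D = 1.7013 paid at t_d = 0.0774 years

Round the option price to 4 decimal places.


PV(D) = D * exp(-r * t_d) = 1.7013 * 0.99690879 = 1.69604092
S_0' = S_0 - PV(D) = 92.4400 - 1.69604092 = 90.74395908
d1 = (ln(S_0'/K) + (r + sigma^2/2)*T) / (sigma*sqrt(T)) = -0.13060933
d2 = d1 - sigma*sqrt(T) = -0.22560933
exp(-rT) = 0.99004983
N(-d1) = 0.55195782; N(-d2) = 0.58924736
P = K * exp(-rT) * N(-d2) - S_0' * N(-d1) = 93.2200 * 0.99004983 * 0.58924736 - 90.74395908 * 0.55195782 = 4.2962

Answer: Price = 4.2962


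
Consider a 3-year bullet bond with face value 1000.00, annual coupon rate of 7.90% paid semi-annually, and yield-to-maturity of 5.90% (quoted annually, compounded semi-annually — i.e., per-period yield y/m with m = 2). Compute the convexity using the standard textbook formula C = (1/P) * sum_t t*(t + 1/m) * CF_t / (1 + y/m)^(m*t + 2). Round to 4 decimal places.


Coupon per period c = face * coupon_rate / m = 39.500000
Periods per year m = 2; per-period yield y/m = 0.029500
Number of cashflows N = 6
Cashflows (t years, CF_t, discount factor 1/(1+y/m)^(m*t), PV):
  t = 0.5000: CF_t = 39.500000, DF = 0.971345, PV = 38.368140
  t = 1.0000: CF_t = 39.500000, DF = 0.943512, PV = 37.268713
  t = 1.5000: CF_t = 39.500000, DF = 0.916476, PV = 36.200790
  t = 2.0000: CF_t = 39.500000, DF = 0.890214, PV = 35.163467
  t = 2.5000: CF_t = 39.500000, DF = 0.864706, PV = 34.155869
  t = 3.0000: CF_t = 1039.500000, DF = 0.839928, PV = 873.104824
Price P = sum_t PV_t = 1054.261803
Convexity numerator sum_t t*(t + 1/m) * CF_t / (1+y/m)^(m*t + 2):
  t = 0.5000: term = 18.100395
  t = 1.0000: term = 52.745201
  t = 1.5000: term = 102.467607
  t = 2.0000: term = 165.885717
  t = 2.5000: term = 241.698471
  t = 3.0000: term = 8649.738641
Convexity = (1/P) * sum = 9230.636032 / 1054.261803 = 8.755544

Answer: Convexity = 8.7555


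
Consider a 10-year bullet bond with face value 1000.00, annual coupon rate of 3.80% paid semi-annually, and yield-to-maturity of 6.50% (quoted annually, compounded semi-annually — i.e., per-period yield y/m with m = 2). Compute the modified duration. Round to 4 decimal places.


Coupon per period c = face * coupon_rate / m = 19.000000
Periods per year m = 2; per-period yield y/m = 0.032500
Number of cashflows N = 20
Cashflows (t years, CF_t, discount factor 1/(1+y/m)^(m*t), PV):
  t = 0.5000: CF_t = 19.000000, DF = 0.968523, PV = 18.401937
  t = 1.0000: CF_t = 19.000000, DF = 0.938037, PV = 17.822699
  t = 1.5000: CF_t = 19.000000, DF = 0.908510, PV = 17.261694
  t = 2.0000: CF_t = 19.000000, DF = 0.879913, PV = 16.718348
  t = 2.5000: CF_t = 19.000000, DF = 0.852216, PV = 16.192105
  t = 3.0000: CF_t = 19.000000, DF = 0.825391, PV = 15.682426
  t = 3.5000: CF_t = 19.000000, DF = 0.799410, PV = 15.188790
  t = 4.0000: CF_t = 19.000000, DF = 0.774247, PV = 14.710693
  t = 4.5000: CF_t = 19.000000, DF = 0.749876, PV = 14.247644
  t = 5.0000: CF_t = 19.000000, DF = 0.726272, PV = 13.799171
  t = 5.5000: CF_t = 19.000000, DF = 0.703411, PV = 13.364815
  t = 6.0000: CF_t = 19.000000, DF = 0.681270, PV = 12.944130
  t = 6.5000: CF_t = 19.000000, DF = 0.659826, PV = 12.536688
  t = 7.0000: CF_t = 19.000000, DF = 0.639056, PV = 12.142071
  t = 7.5000: CF_t = 19.000000, DF = 0.618941, PV = 11.759875
  t = 8.0000: CF_t = 19.000000, DF = 0.599458, PV = 11.389709
  t = 8.5000: CF_t = 19.000000, DF = 0.580589, PV = 11.031195
  t = 9.0000: CF_t = 19.000000, DF = 0.562314, PV = 10.683966
  t = 9.5000: CF_t = 19.000000, DF = 0.544614, PV = 10.347667
  t = 10.0000: CF_t = 1019.000000, DF = 0.527471, PV = 537.493204
Price P = sum_t PV_t = 803.718827
First compute Macaulay numerator sum_t t * PV_t:
  t * PV_t at t = 0.5000: 9.200969
  t * PV_t at t = 1.0000: 17.822699
  t * PV_t at t = 1.5000: 25.892541
  t * PV_t at t = 2.0000: 33.436696
  t * PV_t at t = 2.5000: 40.480261
  t * PV_t at t = 3.0000: 47.047277
  t * PV_t at t = 3.5000: 53.160765
  t * PV_t at t = 4.0000: 58.842770
  t * PV_t at t = 4.5000: 64.114398
  t * PV_t at t = 5.0000: 68.995855
  t * PV_t at t = 5.5000: 73.506480
  t * PV_t at t = 6.0000: 77.664782
  t * PV_t at t = 6.5000: 81.488472
  t * PV_t at t = 7.0000: 84.994495
  t * PV_t at t = 7.5000: 88.199061
  t * PV_t at t = 8.0000: 91.117674
  t * PV_t at t = 8.5000: 93.765160
  t * PV_t at t = 9.0000: 96.155698
  t * PV_t at t = 9.5000: 98.302839
  t * PV_t at t = 10.0000: 5374.932040
Macaulay duration D = 6579.120932 / 803.718827 = 8.185849
Modified duration = D / (1 + y/m) = 8.185849 / (1 + 0.032500) = 7.928183

Answer: Modified duration = 7.9282


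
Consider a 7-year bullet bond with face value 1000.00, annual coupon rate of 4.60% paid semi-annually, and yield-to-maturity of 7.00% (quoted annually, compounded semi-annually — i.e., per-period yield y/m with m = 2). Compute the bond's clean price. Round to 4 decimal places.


Coupon per period c = face * coupon_rate / m = 23.000000
Periods per year m = 2; per-period yield y/m = 0.035000
Number of cashflows N = 14
Cashflows (t years, CF_t, discount factor 1/(1+y/m)^(m*t), PV):
  t = 0.5000: CF_t = 23.000000, DF = 0.966184, PV = 22.222222
  t = 1.0000: CF_t = 23.000000, DF = 0.933511, PV = 21.470746
  t = 1.5000: CF_t = 23.000000, DF = 0.901943, PV = 20.744682
  t = 2.0000: CF_t = 23.000000, DF = 0.871442, PV = 20.043171
  t = 2.5000: CF_t = 23.000000, DF = 0.841973, PV = 19.365383
  t = 3.0000: CF_t = 23.000000, DF = 0.813501, PV = 18.710515
  t = 3.5000: CF_t = 23.000000, DF = 0.785991, PV = 18.077792
  t = 4.0000: CF_t = 23.000000, DF = 0.759412, PV = 17.466466
  t = 4.5000: CF_t = 23.000000, DF = 0.733731, PV = 16.875812
  t = 5.0000: CF_t = 23.000000, DF = 0.708919, PV = 16.305133
  t = 5.5000: CF_t = 23.000000, DF = 0.684946, PV = 15.753751
  t = 6.0000: CF_t = 23.000000, DF = 0.661783, PV = 15.221016
  t = 6.5000: CF_t = 23.000000, DF = 0.639404, PV = 14.706296
  t = 7.0000: CF_t = 1023.000000, DF = 0.617782, PV = 631.990771
Price P = sum_t PV_t = 868.953757

Answer: Price = 868.9538


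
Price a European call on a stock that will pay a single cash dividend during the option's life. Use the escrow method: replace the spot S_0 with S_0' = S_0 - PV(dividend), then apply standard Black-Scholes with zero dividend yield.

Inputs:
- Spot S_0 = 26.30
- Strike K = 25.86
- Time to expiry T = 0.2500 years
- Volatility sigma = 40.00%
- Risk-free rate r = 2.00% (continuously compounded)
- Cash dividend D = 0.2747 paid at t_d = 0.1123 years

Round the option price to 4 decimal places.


Answer: Price = 2.2121

Derivation:
PV(D) = D * exp(-r * t_d) = 0.2747 * 0.99775652 = 0.27408372
S_0' = S_0 - PV(D) = 26.3000 - 0.27408372 = 26.02591628
d1 = (ln(S_0'/K) + (r + sigma^2/2)*T) / (sigma*sqrt(T)) = 0.15697724
d2 = d1 - sigma*sqrt(T) = -0.04302276
exp(-rT) = 0.99501248
N(d1) = 0.56236861; N(d2) = 0.48284170
C = S_0' * N(d1) - K * exp(-rT) * N(d2) = 26.02591628 * 0.56236861 - 25.8600 * 0.99501248 * 0.48284170 = 2.2121


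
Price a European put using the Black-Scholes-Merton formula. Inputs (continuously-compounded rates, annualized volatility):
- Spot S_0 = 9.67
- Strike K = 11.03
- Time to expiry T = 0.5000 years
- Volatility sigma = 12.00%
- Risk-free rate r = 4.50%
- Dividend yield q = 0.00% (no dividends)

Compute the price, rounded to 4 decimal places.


d1 = (ln(S/K) + (r - q + 0.5*sigma^2) * T) / (sigma * sqrt(T)) = -1.24321775
d2 = d1 - sigma * sqrt(T) = -1.32807056
exp(-rT) = 0.97775124; exp(-qT) = 1.00000000
P = K * exp(-rT) * N(-d2) - S_0 * exp(-qT) * N(-d1)
N(-d1) = 0.89310620; N(-d2) = 0.90792260
P = 11.0300 * 0.97775124 * 0.90792260 - 9.6700 * 1.00000000 * 0.89310620 = 1.1552

Answer: Price = 1.1552


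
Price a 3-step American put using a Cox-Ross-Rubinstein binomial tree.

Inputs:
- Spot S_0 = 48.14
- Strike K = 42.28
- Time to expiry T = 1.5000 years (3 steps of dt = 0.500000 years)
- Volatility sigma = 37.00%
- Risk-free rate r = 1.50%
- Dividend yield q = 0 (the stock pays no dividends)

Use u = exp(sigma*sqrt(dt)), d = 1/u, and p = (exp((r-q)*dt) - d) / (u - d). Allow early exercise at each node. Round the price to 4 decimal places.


dt = T/N = 0.500000
u = exp(sigma*sqrt(dt)) = 1.299045; d = 1/u = 0.769796
p = (exp((r-q)*dt) - d) / (u - d) = 0.449187
Discount per step: exp(-r*dt) = 0.992528
Stock lattice S(k, i) with i counting down-moves:
  k=0: S(0,0) = 48.1400
  k=1: S(1,0) = 62.5360; S(1,1) = 37.0580
  k=2: S(2,0) = 81.2371; S(2,1) = 48.1400; S(2,2) = 28.5271
  k=3: S(3,0) = 105.5307; S(3,1) = 62.5360; S(3,2) = 37.0580; S(3,3) = 21.9601
Terminal payoffs V(N, i) = max(K - S_T, 0):
  V(3,0) = 0.000000; V(3,1) = 0.000000; V(3,2) = 5.222012; V(3,3) = 20.319950
Backward induction: V(k, i) = exp(-r*dt) * [p * V(k+1, i) + (1-p) * V(k+1, i+1)]; then take max(V_cont, immediate exercise) for American.
  V(2,0) = exp(-r*dt) * [p*0.000000 + (1-p)*0.000000] = 0.000000; exercise = 0.000000; V(2,0) = max -> 0.000000
  V(2,1) = exp(-r*dt) * [p*0.000000 + (1-p)*5.222012] = 2.854858; exercise = 0.000000; V(2,1) = max -> 2.854858
  V(2,2) = exp(-r*dt) * [p*5.222012 + (1-p)*20.319950] = 13.436989; exercise = 13.752903; V(2,2) = max -> 13.752903
  V(1,0) = exp(-r*dt) * [p*0.000000 + (1-p)*2.854858] = 1.560742; exercise = 0.000000; V(1,0) = max -> 1.560742
  V(1,1) = exp(-r*dt) * [p*2.854858 + (1-p)*13.752903] = 8.791454; exercise = 5.222012; V(1,1) = max -> 8.791454
  V(0,0) = exp(-r*dt) * [p*1.560742 + (1-p)*8.791454] = 5.502088; exercise = 0.000000; V(0,0) = max -> 5.502088

Answer: Price = V(0,0) = 5.5021


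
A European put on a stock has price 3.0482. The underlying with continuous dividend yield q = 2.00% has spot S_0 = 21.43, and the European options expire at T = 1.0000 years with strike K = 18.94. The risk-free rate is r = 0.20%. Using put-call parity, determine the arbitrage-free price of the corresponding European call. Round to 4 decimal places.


Answer: Call price = 5.1517

Derivation:
Put-call parity: C - P = S_0 * exp(-qT) - K * exp(-rT).
S_0 * exp(-qT) = 21.4300 * 0.98019867 = 21.00565757
K * exp(-rT) = 18.9400 * 0.99800200 = 18.90215785
C = P + S*exp(-qT) - K*exp(-rT)
C = 3.0482 + 21.00565757 - 18.90215785 = 5.1517


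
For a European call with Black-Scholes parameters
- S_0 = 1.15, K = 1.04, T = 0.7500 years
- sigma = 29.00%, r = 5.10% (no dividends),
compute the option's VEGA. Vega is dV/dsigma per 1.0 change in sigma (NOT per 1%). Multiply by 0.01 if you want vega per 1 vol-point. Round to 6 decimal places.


d1 = 0.6782023287; d2 = 0.4270549616
phi(d1) = 0.3169796406; exp(-qT) = 1.0000000000; exp(-rT) = 0.9624722927
Vega = S * exp(-qT) * phi(d1) * sqrt(T) = 1.1500 * 1.0000000000 * 0.3169796406 * 0.8660254038 = 0.315689

Answer: Vega = 0.315689


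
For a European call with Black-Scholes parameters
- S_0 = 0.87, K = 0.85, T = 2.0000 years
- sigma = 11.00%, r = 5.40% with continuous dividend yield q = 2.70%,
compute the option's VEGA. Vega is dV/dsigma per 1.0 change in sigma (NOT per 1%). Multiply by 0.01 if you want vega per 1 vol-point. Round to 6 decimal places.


Answer: Vega = 0.394317

Derivation:
d1 = 0.5744076653; d2 = 0.4188441734
phi(d1) = 0.3382700912; exp(-qT) = 0.9474321065; exp(-rT) = 0.8976275964
Vega = S * exp(-qT) * phi(d1) * sqrt(T) = 0.8700 * 0.9474321065 * 0.3382700912 * 1.4142135624 = 0.394317


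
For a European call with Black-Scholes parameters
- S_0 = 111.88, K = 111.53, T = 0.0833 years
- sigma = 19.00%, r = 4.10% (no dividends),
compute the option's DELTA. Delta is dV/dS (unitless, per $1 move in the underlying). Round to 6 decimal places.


Answer: Delta = 0.558369

Derivation:
d1 = 0.1468365441; d2 = 0.0919992393
phi(d1) = 0.3946645882; exp(-qT) = 1.0000000000; exp(-rT) = 0.9965905255
N(d1) = 0.5583694804
Delta = exp(-qT) * N(d1) = 1.0000000000 * 0.5583694804 = 0.558369


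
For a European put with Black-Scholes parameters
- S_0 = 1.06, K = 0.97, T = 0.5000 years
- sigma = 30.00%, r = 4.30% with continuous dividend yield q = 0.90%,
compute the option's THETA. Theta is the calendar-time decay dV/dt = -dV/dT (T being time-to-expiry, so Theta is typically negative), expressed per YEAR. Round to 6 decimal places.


Answer: Theta = -0.062800

Derivation:
d1 = 0.6044731339; d2 = 0.3923410995
phi(d1) = 0.3323281422; exp(-qT) = 0.9955101098; exp(-rT) = 0.9787294775
Theta = -S*exp(-qT)*phi(d1)*sigma/(2*sqrt(T)) + r*K*exp(-rT)*N(-d2) - q*S*exp(-qT)*N(-d1)
N(-d1) = 0.2727645629; N(-d2) = 0.3474031000; sqrt(T) = 0.7071067812
Term 1 = -1.0600 * 0.9955101098 * 0.3323281422 * 0.3000 / (2 * 0.7071067812) = -0.0743917742
Term 2 = 0.0430 * 0.9700 * 0.9787294775 * 0.3474031000 = 0.0141819695
Term 3 = -0.0090 * 1.0600 * 0.9955101098 * 0.2727645629 = -0.0025904905
Theta = -0.0743917742 + (0.0141819695) + (-0.0025904905) = -0.062800


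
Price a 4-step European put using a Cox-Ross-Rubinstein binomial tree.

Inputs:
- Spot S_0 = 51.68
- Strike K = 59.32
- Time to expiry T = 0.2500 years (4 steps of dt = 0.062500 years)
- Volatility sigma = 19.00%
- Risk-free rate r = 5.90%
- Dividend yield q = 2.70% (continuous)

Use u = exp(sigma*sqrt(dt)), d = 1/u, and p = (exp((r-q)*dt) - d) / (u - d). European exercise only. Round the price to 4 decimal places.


dt = T/N = 0.062500
u = exp(sigma*sqrt(dt)) = 1.048646; d = 1/u = 0.953610
p = (exp((r-q)*dt) - d) / (u - d) = 0.509193
Discount per step: exp(-r*dt) = 0.996319
Stock lattice S(k, i) with i counting down-moves:
  k=0: S(0,0) = 51.6800
  k=1: S(1,0) = 54.1940; S(1,1) = 49.2826
  k=2: S(2,0) = 56.8304; S(2,1) = 51.6800; S(2,2) = 46.9964
  k=3: S(3,0) = 59.5950; S(3,1) = 54.1940; S(3,2) = 49.2826; S(3,3) = 44.8163
  k=4: S(4,0) = 62.4940; S(4,1) = 56.8304; S(4,2) = 51.6800; S(4,3) = 46.9964; S(4,4) = 42.7372
Terminal payoffs V(N, i) = max(K - S_T, 0):
  V(4,0) = 0.000000; V(4,1) = 2.489630; V(4,2) = 7.640000; V(4,3) = 12.323607; V(4,4) = 16.582752
Backward induction: V(k, i) = exp(-r*dt) * [p * V(k+1, i) + (1-p) * V(k+1, i+1)].
  V(3,0) = exp(-r*dt) * [p*0.000000 + (1-p)*2.489630] = 1.217430
  V(3,1) = exp(-r*dt) * [p*2.489630 + (1-p)*7.640000] = 4.999000
  V(3,2) = exp(-r*dt) * [p*7.640000 + (1-p)*12.323607] = 9.902165
  V(3,3) = exp(-r*dt) * [p*12.323607 + (1-p)*16.582752] = 14.360971
  V(2,0) = exp(-r*dt) * [p*1.217430 + (1-p)*4.999000] = 3.062139
  V(2,1) = exp(-r*dt) * [p*4.999000 + (1-p)*9.902165] = 7.378250
  V(2,2) = exp(-r*dt) * [p*9.902165 + (1-p)*14.360971] = 12.046076
  V(1,0) = exp(-r*dt) * [p*3.062139 + (1-p)*7.378250] = 5.161448
  V(1,1) = exp(-r*dt) * [p*7.378250 + (1-p)*12.046076] = 9.633662
  V(0,0) = exp(-r*dt) * [p*5.161448 + (1-p)*9.633662] = 7.329365

Answer: Price = V(0,0) = 7.3294


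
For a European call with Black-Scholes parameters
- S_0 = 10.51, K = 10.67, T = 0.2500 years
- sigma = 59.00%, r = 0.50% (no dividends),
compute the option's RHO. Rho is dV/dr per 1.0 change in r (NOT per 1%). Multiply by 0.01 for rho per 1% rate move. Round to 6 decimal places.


d1 = 0.1005207443; d2 = -0.1944792557
phi(d1) = 0.3969318231; exp(-qT) = 1.0000000000; exp(-rT) = 0.9987507809
N(d2) = 0.4229003186
Rho = K*T*exp(-rT)*N(d2) = 10.6700 * 0.2500 * 0.9987507809 * 0.4229003186 = 1.126677

Answer: Rho = 1.126677


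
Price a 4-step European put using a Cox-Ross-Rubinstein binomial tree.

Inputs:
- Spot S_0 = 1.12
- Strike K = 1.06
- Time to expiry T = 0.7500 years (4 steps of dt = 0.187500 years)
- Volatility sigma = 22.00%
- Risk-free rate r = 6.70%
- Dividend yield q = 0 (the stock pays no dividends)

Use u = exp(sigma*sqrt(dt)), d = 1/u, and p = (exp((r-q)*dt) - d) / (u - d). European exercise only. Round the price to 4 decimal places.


Answer: Price = V(0,0) = 0.0388

Derivation:
dt = T/N = 0.187500
u = exp(sigma*sqrt(dt)) = 1.099948; d = 1/u = 0.909134
p = (exp((r-q)*dt) - d) / (u - d) = 0.542454
Discount per step: exp(-r*dt) = 0.987516
Stock lattice S(k, i) with i counting down-moves:
  k=0: S(0,0) = 1.1200
  k=1: S(1,0) = 1.2319; S(1,1) = 1.0182
  k=2: S(2,0) = 1.3551; S(2,1) = 1.1200; S(2,2) = 0.9257
  k=3: S(3,0) = 1.4905; S(3,1) = 1.2319; S(3,2) = 1.0182; S(3,3) = 0.8416
  k=4: S(4,0) = 1.6395; S(4,1) = 1.3551; S(4,2) = 1.1200; S(4,3) = 0.9257; S(4,4) = 0.7651
Terminal payoffs V(N, i) = max(K - S_T, 0):
  V(4,0) = 0.000000; V(4,1) = 0.000000; V(4,2) = 0.000000; V(4,3) = 0.134292; V(4,4) = 0.294880
Backward induction: V(k, i) = exp(-r*dt) * [p * V(k+1, i) + (1-p) * V(k+1, i+1)].
  V(3,0) = exp(-r*dt) * [p*0.000000 + (1-p)*0.000000] = 0.000000
  V(3,1) = exp(-r*dt) * [p*0.000000 + (1-p)*0.000000] = 0.000000
  V(3,2) = exp(-r*dt) * [p*0.000000 + (1-p)*0.134292] = 0.060678
  V(3,3) = exp(-r*dt) * [p*0.134292 + (1-p)*0.294880] = 0.205175
  V(2,0) = exp(-r*dt) * [p*0.000000 + (1-p)*0.000000] = 0.000000
  V(2,1) = exp(-r*dt) * [p*0.000000 + (1-p)*0.060678] = 0.027416
  V(2,2) = exp(-r*dt) * [p*0.060678 + (1-p)*0.205175] = 0.125209
  V(1,0) = exp(-r*dt) * [p*0.000000 + (1-p)*0.027416] = 0.012388
  V(1,1) = exp(-r*dt) * [p*0.027416 + (1-p)*0.125209] = 0.071260
  V(0,0) = exp(-r*dt) * [p*0.012388 + (1-p)*0.071260] = 0.038834


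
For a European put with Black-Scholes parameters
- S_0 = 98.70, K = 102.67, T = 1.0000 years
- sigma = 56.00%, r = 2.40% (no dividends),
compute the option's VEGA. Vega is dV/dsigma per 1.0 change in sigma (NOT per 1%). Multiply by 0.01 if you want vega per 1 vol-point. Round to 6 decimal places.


Answer: Vega = 38.140781

Derivation:
d1 = 0.2524374734; d2 = -0.3075625266
phi(d1) = 0.3864314173; exp(-qT) = 1.0000000000; exp(-rT) = 0.9762857098
Vega = S * exp(-qT) * phi(d1) * sqrt(T) = 98.7000 * 1.0000000000 * 0.3864314173 * 1.0000000000 = 38.140781


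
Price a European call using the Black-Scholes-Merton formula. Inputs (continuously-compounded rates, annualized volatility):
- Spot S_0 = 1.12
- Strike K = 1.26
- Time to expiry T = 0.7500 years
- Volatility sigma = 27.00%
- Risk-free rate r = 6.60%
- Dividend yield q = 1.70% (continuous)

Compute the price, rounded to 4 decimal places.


d1 = (ln(S/K) + (r - q + 0.5*sigma^2) * T) / (sigma * sqrt(T)) = -0.22963801
d2 = d1 - sigma * sqrt(T) = -0.46346487
exp(-rT) = 0.95170516; exp(-qT) = 0.98733094
C = S_0 * exp(-qT) * N(d1) - K * exp(-rT) * N(d2)
N(d1) = 0.40918653; N(d2) = 0.32151559
C = 1.1200 * 0.98733094 * 0.40918653 - 1.2600 * 0.95170516 * 0.32151559 = 0.0669

Answer: Price = 0.0669


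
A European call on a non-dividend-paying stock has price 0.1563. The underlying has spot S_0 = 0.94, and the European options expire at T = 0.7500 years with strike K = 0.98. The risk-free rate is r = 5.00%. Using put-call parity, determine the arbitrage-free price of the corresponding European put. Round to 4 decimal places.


Put-call parity: C - P = S_0 * exp(-qT) - K * exp(-rT).
S_0 * exp(-qT) = 0.9400 * 1.00000000 = 0.94000000
K * exp(-rT) = 0.9800 * 0.96319442 = 0.94393053
P = C - S*exp(-qT) + K*exp(-rT)
P = 0.1563 - 0.94000000 + 0.94393053 = 0.1602

Answer: Put price = 0.1602


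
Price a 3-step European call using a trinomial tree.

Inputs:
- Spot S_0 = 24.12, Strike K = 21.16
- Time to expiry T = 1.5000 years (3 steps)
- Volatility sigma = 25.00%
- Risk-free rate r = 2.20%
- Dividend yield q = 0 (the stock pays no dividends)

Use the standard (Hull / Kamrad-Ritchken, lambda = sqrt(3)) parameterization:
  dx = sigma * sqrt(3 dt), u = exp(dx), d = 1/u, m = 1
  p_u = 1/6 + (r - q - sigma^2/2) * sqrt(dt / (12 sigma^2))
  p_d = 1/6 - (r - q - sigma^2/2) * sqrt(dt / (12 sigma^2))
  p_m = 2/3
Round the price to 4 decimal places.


Answer: Price = V(0,0) = 4.9922

Derivation:
dt = T/N = 0.500000; dx = sigma*sqrt(3*dt) = 0.306186
u = exp(dx) = 1.358235; d = 1/u = 0.736250
p_u = 0.159114, p_m = 0.666667, p_d = 0.174219
Discount per step: exp(-r*dt) = 0.989060
Stock lattice S(k, j) with j the centered position index:
  k=0: S(0,+0) = 24.1200
  k=1: S(1,-1) = 17.7583; S(1,+0) = 24.1200; S(1,+1) = 32.7606
  k=2: S(2,-2) = 13.0746; S(2,-1) = 17.7583; S(2,+0) = 24.1200; S(2,+1) = 32.7606; S(2,+2) = 44.4966
  k=3: S(3,-3) = 9.6261; S(3,-2) = 13.0746; S(3,-1) = 17.7583; S(3,+0) = 24.1200; S(3,+1) = 32.7606; S(3,+2) = 44.4966; S(3,+3) = 60.4369
Terminal payoffs V(N, j) = max(S_T - K, 0):
  V(3,-3) = 0.000000; V(3,-2) = 0.000000; V(3,-1) = 0.000000; V(3,+0) = 2.960000; V(3,+1) = 11.600633; V(3,+2) = 23.336646; V(3,+3) = 39.276911
Backward induction: V(k, j) = exp(-r*dt) * [p_u * V(k+1, j+1) + p_m * V(k+1, j) + p_d * V(k+1, j-1)]
  V(2,-2) = exp(-r*dt) * [p_u*0.000000 + p_m*0.000000 + p_d*0.000000] = 0.000000
  V(2,-1) = exp(-r*dt) * [p_u*2.960000 + p_m*0.000000 + p_d*0.000000] = 0.465825
  V(2,+0) = exp(-r*dt) * [p_u*11.600633 + p_m*2.960000 + p_d*0.000000] = 3.777377
  V(2,+1) = exp(-r*dt) * [p_u*23.336646 + p_m*11.600633 + p_d*2.960000] = 11.831765
  V(2,+2) = exp(-r*dt) * [p_u*39.276911 + p_m*23.336646 + p_d*11.600633] = 23.567652
  V(1,-1) = exp(-r*dt) * [p_u*3.777377 + p_m*0.465825 + p_d*0.000000] = 0.901612
  V(1,+0) = exp(-r*dt) * [p_u*11.831765 + p_m*3.777377 + p_d*0.465825] = 4.432975
  V(1,+1) = exp(-r*dt) * [p_u*23.567652 + p_m*11.831765 + p_d*3.777377] = 12.161367
  V(0,+0) = exp(-r*dt) * [p_u*12.161367 + p_m*4.432975 + p_d*0.901612] = 4.992222


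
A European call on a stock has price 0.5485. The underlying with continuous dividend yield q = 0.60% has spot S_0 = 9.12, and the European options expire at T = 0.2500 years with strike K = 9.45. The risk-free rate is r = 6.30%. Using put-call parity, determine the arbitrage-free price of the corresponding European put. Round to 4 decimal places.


Answer: Put price = 0.7445

Derivation:
Put-call parity: C - P = S_0 * exp(-qT) - K * exp(-rT).
S_0 * exp(-qT) = 9.1200 * 0.99850112 = 9.10633025
K * exp(-rT) = 9.4500 * 0.98437338 = 9.30232847
P = C - S*exp(-qT) + K*exp(-rT)
P = 0.5485 - 9.10633025 + 9.30232847 = 0.7445


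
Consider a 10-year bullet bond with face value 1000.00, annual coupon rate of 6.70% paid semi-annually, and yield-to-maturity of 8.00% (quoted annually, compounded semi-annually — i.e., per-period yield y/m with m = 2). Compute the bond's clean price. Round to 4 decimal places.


Coupon per period c = face * coupon_rate / m = 33.500000
Periods per year m = 2; per-period yield y/m = 0.040000
Number of cashflows N = 20
Cashflows (t years, CF_t, discount factor 1/(1+y/m)^(m*t), PV):
  t = 0.5000: CF_t = 33.500000, DF = 0.961538, PV = 32.211538
  t = 1.0000: CF_t = 33.500000, DF = 0.924556, PV = 30.972633
  t = 1.5000: CF_t = 33.500000, DF = 0.888996, PV = 29.781378
  t = 2.0000: CF_t = 33.500000, DF = 0.854804, PV = 28.635940
  t = 2.5000: CF_t = 33.500000, DF = 0.821927, PV = 27.534558
  t = 3.0000: CF_t = 33.500000, DF = 0.790315, PV = 26.475537
  t = 3.5000: CF_t = 33.500000, DF = 0.759918, PV = 25.457247
  t = 4.0000: CF_t = 33.500000, DF = 0.730690, PV = 24.478122
  t = 4.5000: CF_t = 33.500000, DF = 0.702587, PV = 23.536656
  t = 5.0000: CF_t = 33.500000, DF = 0.675564, PV = 22.631400
  t = 5.5000: CF_t = 33.500000, DF = 0.649581, PV = 21.760961
  t = 6.0000: CF_t = 33.500000, DF = 0.624597, PV = 20.924001
  t = 6.5000: CF_t = 33.500000, DF = 0.600574, PV = 20.119232
  t = 7.0000: CF_t = 33.500000, DF = 0.577475, PV = 19.345415
  t = 7.5000: CF_t = 33.500000, DF = 0.555265, PV = 18.601361
  t = 8.0000: CF_t = 33.500000, DF = 0.533908, PV = 17.885924
  t = 8.5000: CF_t = 33.500000, DF = 0.513373, PV = 17.198004
  t = 9.0000: CF_t = 33.500000, DF = 0.493628, PV = 16.536542
  t = 9.5000: CF_t = 33.500000, DF = 0.474642, PV = 15.900521
  t = 10.0000: CF_t = 1033.500000, DF = 0.456387, PV = 471.675909
Price P = sum_t PV_t = 911.662879

Answer: Price = 911.6629


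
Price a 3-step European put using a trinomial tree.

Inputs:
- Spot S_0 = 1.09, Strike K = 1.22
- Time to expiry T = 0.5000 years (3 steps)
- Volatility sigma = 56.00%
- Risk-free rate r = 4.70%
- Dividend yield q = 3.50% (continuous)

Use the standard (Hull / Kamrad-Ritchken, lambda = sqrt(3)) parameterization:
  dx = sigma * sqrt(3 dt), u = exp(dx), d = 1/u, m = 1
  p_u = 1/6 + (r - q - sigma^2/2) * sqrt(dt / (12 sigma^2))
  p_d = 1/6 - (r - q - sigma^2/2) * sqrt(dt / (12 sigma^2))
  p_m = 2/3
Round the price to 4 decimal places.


Answer: Price = V(0,0) = 0.2455

Derivation:
dt = T/N = 0.166667; dx = sigma*sqrt(3*dt) = 0.395980
u = exp(dx) = 1.485839; d = 1/u = 0.673020
p_u = 0.136194, p_m = 0.666667, p_d = 0.197140
Discount per step: exp(-r*dt) = 0.992197
Stock lattice S(k, j) with j the centered position index:
  k=0: S(0,+0) = 1.0900
  k=1: S(1,-1) = 0.7336; S(1,+0) = 1.0900; S(1,+1) = 1.6196
  k=2: S(2,-2) = 0.4937; S(2,-1) = 0.7336; S(2,+0) = 1.0900; S(2,+1) = 1.6196; S(2,+2) = 2.4064
  k=3: S(3,-3) = 0.3323; S(3,-2) = 0.4937; S(3,-1) = 0.7336; S(3,+0) = 1.0900; S(3,+1) = 1.6196; S(3,+2) = 2.4064; S(3,+3) = 3.5755
Terminal payoffs V(N, j) = max(K - S_T, 0):
  V(3,-3) = 0.887715; V(3,-2) = 0.726278; V(3,-1) = 0.486408; V(3,+0) = 0.130000; V(3,+1) = 0.000000; V(3,+2) = 0.000000; V(3,+3) = 0.000000
Backward induction: V(k, j) = exp(-r*dt) * [p_u * V(k+1, j+1) + p_m * V(k+1, j) + p_d * V(k+1, j-1)]
  V(2,-2) = exp(-r*dt) * [p_u*0.486408 + p_m*0.726278 + p_d*0.887715] = 0.719774
  V(2,-1) = exp(-r*dt) * [p_u*0.130000 + p_m*0.486408 + p_d*0.726278] = 0.481370
  V(2,+0) = exp(-r*dt) * [p_u*0.000000 + p_m*0.130000 + p_d*0.486408] = 0.181132
  V(2,+1) = exp(-r*dt) * [p_u*0.000000 + p_m*0.000000 + p_d*0.130000] = 0.025428
  V(2,+2) = exp(-r*dt) * [p_u*0.000000 + p_m*0.000000 + p_d*0.000000] = 0.000000
  V(1,-1) = exp(-r*dt) * [p_u*0.181132 + p_m*0.481370 + p_d*0.719774] = 0.483675
  V(1,+0) = exp(-r*dt) * [p_u*0.025428 + p_m*0.181132 + p_d*0.481370] = 0.217405
  V(1,+1) = exp(-r*dt) * [p_u*0.000000 + p_m*0.025428 + p_d*0.181132] = 0.052250
  V(0,+0) = exp(-r*dt) * [p_u*0.052250 + p_m*0.217405 + p_d*0.483675] = 0.245474


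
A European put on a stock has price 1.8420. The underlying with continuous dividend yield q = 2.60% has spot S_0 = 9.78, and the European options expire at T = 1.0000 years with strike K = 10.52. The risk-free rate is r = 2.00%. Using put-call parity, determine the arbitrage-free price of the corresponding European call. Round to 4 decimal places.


Answer: Call price = 1.0593

Derivation:
Put-call parity: C - P = S_0 * exp(-qT) - K * exp(-rT).
S_0 * exp(-qT) = 9.7800 * 0.97433509 = 9.52899718
K * exp(-rT) = 10.5200 * 0.98019867 = 10.31169004
C = P + S*exp(-qT) - K*exp(-rT)
C = 1.8420 + 9.52899718 - 10.31169004 = 1.0593


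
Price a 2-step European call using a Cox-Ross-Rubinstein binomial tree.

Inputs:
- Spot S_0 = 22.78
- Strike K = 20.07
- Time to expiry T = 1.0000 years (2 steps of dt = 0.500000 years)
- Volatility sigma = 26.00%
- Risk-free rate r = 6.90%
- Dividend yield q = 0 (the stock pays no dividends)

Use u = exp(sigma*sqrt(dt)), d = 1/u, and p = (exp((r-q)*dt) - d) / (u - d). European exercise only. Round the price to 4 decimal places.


dt = T/N = 0.500000
u = exp(sigma*sqrt(dt)) = 1.201833; d = 1/u = 0.832062
p = (exp((r-q)*dt) - d) / (u - d) = 0.549096
Discount per step: exp(-r*dt) = 0.966088
Stock lattice S(k, i) with i counting down-moves:
  k=0: S(0,0) = 22.7800
  k=1: S(1,0) = 27.3778; S(1,1) = 18.9544
  k=2: S(2,0) = 32.9035; S(2,1) = 22.7800; S(2,2) = 15.7712
Terminal payoffs V(N, i) = max(S_T - K, 0):
  V(2,0) = 12.833482; V(2,1) = 2.710000; V(2,2) = 0.000000
Backward induction: V(k, i) = exp(-r*dt) * [p * V(k+1, i) + (1-p) * V(k+1, i+1)].
  V(1,0) = exp(-r*dt) * [p*12.833482 + (1-p)*2.710000] = 7.988359
  V(1,1) = exp(-r*dt) * [p*2.710000 + (1-p)*0.000000] = 1.437589
  V(0,0) = exp(-r*dt) * [p*7.988359 + (1-p)*1.437589] = 4.863861

Answer: Price = V(0,0) = 4.8639


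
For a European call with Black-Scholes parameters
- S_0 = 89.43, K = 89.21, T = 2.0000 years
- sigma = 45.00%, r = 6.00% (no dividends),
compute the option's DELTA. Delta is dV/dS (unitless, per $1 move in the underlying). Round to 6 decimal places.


d1 = 0.5106301781; d2 = -0.1257659250
phi(d1) = 0.3501792466; exp(-qT) = 1.0000000000; exp(-rT) = 0.8869204367
N(d1) = 0.6951949799
Delta = exp(-qT) * N(d1) = 1.0000000000 * 0.6951949799 = 0.695195

Answer: Delta = 0.695195


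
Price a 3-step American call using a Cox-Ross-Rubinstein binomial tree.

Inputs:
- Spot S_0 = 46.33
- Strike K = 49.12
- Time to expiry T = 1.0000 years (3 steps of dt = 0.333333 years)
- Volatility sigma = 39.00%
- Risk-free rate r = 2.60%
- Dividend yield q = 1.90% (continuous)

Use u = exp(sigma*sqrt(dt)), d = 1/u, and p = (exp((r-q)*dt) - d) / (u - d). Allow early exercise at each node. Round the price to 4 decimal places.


Answer: Price = V(0,0) = 6.5998

Derivation:
dt = T/N = 0.333333
u = exp(sigma*sqrt(dt)) = 1.252531; d = 1/u = 0.798383
p = (exp((r-q)*dt) - d) / (u - d) = 0.449089
Discount per step: exp(-r*dt) = 0.991371
Stock lattice S(k, i) with i counting down-moves:
  k=0: S(0,0) = 46.3300
  k=1: S(1,0) = 58.0298; S(1,1) = 36.9891
  k=2: S(2,0) = 72.6841; S(2,1) = 46.3300; S(2,2) = 29.5315
  k=3: S(3,0) = 91.0391; S(3,1) = 58.0298; S(3,2) = 36.9891; S(3,3) = 23.5774
Terminal payoffs V(N, i) = max(S_T - K, 0):
  V(3,0) = 41.919139; V(3,1) = 8.909779; V(3,2) = 0.000000; V(3,3) = 0.000000
Backward induction: V(k, i) = exp(-r*dt) * [p * V(k+1, i) + (1-p) * V(k+1, i+1)]; then take max(V_cont, immediate exercise) for American.
  V(2,0) = exp(-r*dt) * [p*41.919139 + (1-p)*8.909779] = 23.529108; exercise = 23.564119; V(2,0) = max -> 23.564119
  V(2,1) = exp(-r*dt) * [p*8.909779 + (1-p)*0.000000] = 3.966754; exercise = 0.000000; V(2,1) = max -> 3.966754
  V(2,2) = exp(-r*dt) * [p*0.000000 + (1-p)*0.000000] = 0.000000; exercise = 0.000000; V(2,2) = max -> 0.000000
  V(1,0) = exp(-r*dt) * [p*23.564119 + (1-p)*3.966754] = 12.657536; exercise = 8.909779; V(1,0) = max -> 12.657536
  V(1,1) = exp(-r*dt) * [p*3.966754 + (1-p)*0.000000] = 1.766052; exercise = 0.000000; V(1,1) = max -> 1.766052
  V(0,0) = exp(-r*dt) * [p*12.657536 + (1-p)*1.766052] = 6.599848; exercise = 0.000000; V(0,0) = max -> 6.599848


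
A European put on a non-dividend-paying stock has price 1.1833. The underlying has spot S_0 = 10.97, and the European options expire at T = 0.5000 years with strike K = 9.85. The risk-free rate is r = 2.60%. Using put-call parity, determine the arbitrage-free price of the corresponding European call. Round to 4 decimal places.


Answer: Call price = 2.4305

Derivation:
Put-call parity: C - P = S_0 * exp(-qT) - K * exp(-rT).
S_0 * exp(-qT) = 10.9700 * 1.00000000 = 10.97000000
K * exp(-rT) = 9.8500 * 0.98708414 = 9.72277873
C = P + S*exp(-qT) - K*exp(-rT)
C = 1.1833 + 10.97000000 - 9.72277873 = 2.4305


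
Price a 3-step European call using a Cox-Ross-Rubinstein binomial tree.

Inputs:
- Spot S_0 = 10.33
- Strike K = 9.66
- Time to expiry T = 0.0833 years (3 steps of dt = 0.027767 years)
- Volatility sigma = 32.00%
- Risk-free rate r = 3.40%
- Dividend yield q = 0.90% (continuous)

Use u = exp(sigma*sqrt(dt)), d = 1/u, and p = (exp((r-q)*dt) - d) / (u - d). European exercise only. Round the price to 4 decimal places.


Answer: Price = V(0,0) = 0.8008

Derivation:
dt = T/N = 0.027767
u = exp(sigma*sqrt(dt)) = 1.054770; d = 1/u = 0.948074
p = (exp((r-q)*dt) - d) / (u - d) = 0.493181
Discount per step: exp(-r*dt) = 0.999056
Stock lattice S(k, i) with i counting down-moves:
  k=0: S(0,0) = 10.3300
  k=1: S(1,0) = 10.8958; S(1,1) = 9.7936
  k=2: S(2,0) = 11.4925; S(2,1) = 10.3300; S(2,2) = 9.2851
  k=3: S(3,0) = 12.1220; S(3,1) = 10.8958; S(3,2) = 9.7936; S(3,3) = 8.8029
Terminal payoffs V(N, i) = max(S_T - K, 0):
  V(3,0) = 2.461979; V(3,1) = 1.235773; V(3,2) = 0.133605; V(3,3) = 0.000000
Backward induction: V(k, i) = exp(-r*dt) * [p * V(k+1, i) + (1-p) * V(k+1, i+1)].
  V(2,0) = exp(-r*dt) * [p*2.461979 + (1-p)*1.235773] = 1.838778
  V(2,1) = exp(-r*dt) * [p*1.235773 + (1-p)*0.133605] = 0.676534
  V(2,2) = exp(-r*dt) * [p*0.133605 + (1-p)*0.000000] = 0.065829
  V(1,0) = exp(-r*dt) * [p*1.838778 + (1-p)*0.676534] = 1.248551
  V(1,1) = exp(-r*dt) * [p*0.676534 + (1-p)*0.065829] = 0.366671
  V(0,0) = exp(-r*dt) * [p*1.248551 + (1-p)*0.366671] = 0.800841


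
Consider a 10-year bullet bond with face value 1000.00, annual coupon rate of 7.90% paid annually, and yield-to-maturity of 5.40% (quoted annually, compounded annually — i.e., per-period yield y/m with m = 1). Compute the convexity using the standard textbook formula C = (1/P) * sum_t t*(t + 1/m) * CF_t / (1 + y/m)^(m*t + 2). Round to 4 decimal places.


Answer: Convexity = 66.8150

Derivation:
Coupon per period c = face * coupon_rate / m = 79.000000
Periods per year m = 1; per-period yield y/m = 0.054000
Number of cashflows N = 10
Cashflows (t years, CF_t, discount factor 1/(1+y/m)^(m*t), PV):
  t = 1.0000: CF_t = 79.000000, DF = 0.948767, PV = 74.952562
  t = 2.0000: CF_t = 79.000000, DF = 0.900158, PV = 71.112487
  t = 3.0000: CF_t = 79.000000, DF = 0.854040, PV = 67.469153
  t = 4.0000: CF_t = 79.000000, DF = 0.810285, PV = 64.012479
  t = 5.0000: CF_t = 79.000000, DF = 0.768771, PV = 60.732902
  t = 6.0000: CF_t = 79.000000, DF = 0.729384, PV = 57.621350
  t = 7.0000: CF_t = 79.000000, DF = 0.692015, PV = 54.669212
  t = 8.0000: CF_t = 79.000000, DF = 0.656561, PV = 51.868323
  t = 9.0000: CF_t = 79.000000, DF = 0.622923, PV = 49.210932
  t = 10.0000: CF_t = 1079.000000, DF = 0.591009, PV = 637.698413
Price P = sum_t PV_t = 1189.347813
Convexity numerator sum_t t*(t + 1/m) * CF_t / (1+y/m)^(m*t + 2):
  t = 1.0000: term = 134.938306
  t = 2.0000: term = 384.074875
  t = 3.0000: term = 728.794830
  t = 4.0000: term = 1152.426992
  t = 5.0000: term = 1640.076364
  t = 6.0000: term = 2178.469554
  t = 7.0000: term = 2755.812213
  t = 8.0000: term = 3361.657619
  t = 9.0000: term = 3986.785601
  t = 10.0000: term = 63143.230799
Convexity = (1/P) * sum = 79466.267153 / 1189.347813 = 66.814994


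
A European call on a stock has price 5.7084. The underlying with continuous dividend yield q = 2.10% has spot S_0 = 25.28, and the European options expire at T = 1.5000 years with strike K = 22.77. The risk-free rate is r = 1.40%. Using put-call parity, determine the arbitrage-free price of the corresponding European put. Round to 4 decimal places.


Answer: Put price = 3.5091

Derivation:
Put-call parity: C - P = S_0 * exp(-qT) - K * exp(-rT).
S_0 * exp(-qT) = 25.2800 * 0.96899096 = 24.49609138
K * exp(-rT) = 22.7700 * 0.97921896 = 22.29681582
P = C - S*exp(-qT) + K*exp(-rT)
P = 5.7084 - 24.49609138 + 22.29681582 = 3.5091


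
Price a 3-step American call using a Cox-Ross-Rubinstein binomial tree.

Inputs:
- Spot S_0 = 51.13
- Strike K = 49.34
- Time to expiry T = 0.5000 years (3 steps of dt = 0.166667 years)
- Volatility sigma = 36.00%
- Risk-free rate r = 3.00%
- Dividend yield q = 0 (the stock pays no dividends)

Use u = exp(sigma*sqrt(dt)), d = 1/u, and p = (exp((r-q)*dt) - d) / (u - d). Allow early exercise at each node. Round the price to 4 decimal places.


Answer: Price = V(0,0) = 6.7906

Derivation:
dt = T/N = 0.166667
u = exp(sigma*sqrt(dt)) = 1.158319; d = 1/u = 0.863320
p = (exp((r-q)*dt) - d) / (u - d) = 0.480315
Discount per step: exp(-r*dt) = 0.995012
Stock lattice S(k, i) with i counting down-moves:
  k=0: S(0,0) = 51.1300
  k=1: S(1,0) = 59.2248; S(1,1) = 44.1416
  k=2: S(2,0) = 68.6012; S(2,1) = 51.1300; S(2,2) = 38.1083
  k=3: S(3,0) = 79.4621; S(3,1) = 59.2248; S(3,2) = 44.1416; S(3,3) = 32.8997
Terminal payoffs V(N, i) = max(S_T - K, 0):
  V(3,0) = 30.122051; V(3,1) = 9.884825; V(3,2) = 0.000000; V(3,3) = 0.000000
Backward induction: V(k, i) = exp(-r*dt) * [p * V(k+1, i) + (1-p) * V(k+1, i+1)]; then take max(V_cont, immediate exercise) for American.
  V(2,0) = exp(-r*dt) * [p*30.122051 + (1-p)*9.884825] = 19.507295; exercise = 19.261210; V(2,0) = max -> 19.507295
  V(2,1) = exp(-r*dt) * [p*9.884825 + (1-p)*0.000000] = 4.724153; exercise = 1.790000; V(2,1) = max -> 4.724153
  V(2,2) = exp(-r*dt) * [p*0.000000 + (1-p)*0.000000] = 0.000000; exercise = 0.000000; V(2,2) = max -> 0.000000
  V(1,0) = exp(-r*dt) * [p*19.507295 + (1-p)*4.724153] = 11.765747; exercise = 9.884825; V(1,0) = max -> 11.765747
  V(1,1) = exp(-r*dt) * [p*4.724153 + (1-p)*0.000000] = 2.257766; exercise = 0.000000; V(1,1) = max -> 2.257766
  V(0,0) = exp(-r*dt) * [p*11.765747 + (1-p)*2.257766] = 6.790558; exercise = 1.790000; V(0,0) = max -> 6.790558


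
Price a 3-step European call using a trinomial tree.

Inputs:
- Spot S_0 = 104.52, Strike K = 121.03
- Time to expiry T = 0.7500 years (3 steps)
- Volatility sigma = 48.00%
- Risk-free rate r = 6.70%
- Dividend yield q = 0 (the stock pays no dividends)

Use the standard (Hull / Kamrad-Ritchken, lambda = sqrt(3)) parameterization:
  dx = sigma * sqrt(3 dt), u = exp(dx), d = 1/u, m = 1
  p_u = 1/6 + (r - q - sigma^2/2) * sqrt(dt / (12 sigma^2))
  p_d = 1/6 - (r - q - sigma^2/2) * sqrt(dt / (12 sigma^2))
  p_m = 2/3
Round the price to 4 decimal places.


Answer: Price = V(0,0) = 13.7107

Derivation:
dt = T/N = 0.250000; dx = sigma*sqrt(3*dt) = 0.415692
u = exp(dx) = 1.515419; d = 1/u = 0.659883
p_u = 0.152173, p_m = 0.666667, p_d = 0.181161
Discount per step: exp(-r*dt) = 0.983390
Stock lattice S(k, j) with j the centered position index:
  k=0: S(0,+0) = 104.5200
  k=1: S(1,-1) = 68.9710; S(1,+0) = 104.5200; S(1,+1) = 158.3916
  k=2: S(2,-2) = 45.5128; S(2,-1) = 68.9710; S(2,+0) = 104.5200; S(2,+1) = 158.3916; S(2,+2) = 240.0297
  k=3: S(3,-3) = 30.0332; S(3,-2) = 45.5128; S(3,-1) = 68.9710; S(3,+0) = 104.5200; S(3,+1) = 158.3916; S(3,+2) = 240.0297; S(3,+3) = 363.7457
Terminal payoffs V(N, j) = max(S_T - K, 0):
  V(3,-3) = 0.000000; V(3,-2) = 0.000000; V(3,-1) = 0.000000; V(3,+0) = 0.000000; V(3,+1) = 37.361630; V(3,+2) = 118.999739; V(3,+3) = 242.715709
Backward induction: V(k, j) = exp(-r*dt) * [p_u * V(k+1, j+1) + p_m * V(k+1, j) + p_d * V(k+1, j-1)]
  V(2,-2) = exp(-r*dt) * [p_u*0.000000 + p_m*0.000000 + p_d*0.000000] = 0.000000
  V(2,-1) = exp(-r*dt) * [p_u*0.000000 + p_m*0.000000 + p_d*0.000000] = 0.000000
  V(2,+0) = exp(-r*dt) * [p_u*37.361630 + p_m*0.000000 + p_d*0.000000] = 5.590985
  V(2,+1) = exp(-r*dt) * [p_u*118.999739 + p_m*37.361630 + p_d*0.000000] = 42.301751
  V(2,+2) = exp(-r*dt) * [p_u*242.715709 + p_m*118.999739 + p_d*37.361630] = 120.992640
  V(1,-1) = exp(-r*dt) * [p_u*5.590985 + p_m*0.000000 + p_d*0.000000] = 0.836664
  V(1,+0) = exp(-r*dt) * [p_u*42.301751 + p_m*5.590985 + p_d*0.000000] = 9.995661
  V(1,+1) = exp(-r*dt) * [p_u*120.992640 + p_m*42.301751 + p_d*5.590985] = 46.834730
  V(0,+0) = exp(-r*dt) * [p_u*46.834730 + p_m*9.995661 + p_d*0.836664] = 13.710726


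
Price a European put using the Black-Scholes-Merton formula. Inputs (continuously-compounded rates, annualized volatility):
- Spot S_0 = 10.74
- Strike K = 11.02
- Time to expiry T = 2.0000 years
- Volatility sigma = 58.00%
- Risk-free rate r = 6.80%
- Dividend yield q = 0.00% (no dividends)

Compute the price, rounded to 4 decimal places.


Answer: Price = 2.7069

Derivation:
d1 = (ln(S/K) + (r - q + 0.5*sigma^2) * T) / (sigma * sqrt(T)) = 0.54454938
d2 = d1 - sigma * sqrt(T) = -0.27569449
exp(-rT) = 0.87284263; exp(-qT) = 1.00000000
P = K * exp(-rT) * N(-d2) - S_0 * exp(-qT) * N(-d1)
N(-d1) = 0.29303174; N(-d2) = 0.60860864
P = 11.0200 * 0.87284263 * 0.60860864 - 10.7400 * 1.00000000 * 0.29303174 = 2.7069
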